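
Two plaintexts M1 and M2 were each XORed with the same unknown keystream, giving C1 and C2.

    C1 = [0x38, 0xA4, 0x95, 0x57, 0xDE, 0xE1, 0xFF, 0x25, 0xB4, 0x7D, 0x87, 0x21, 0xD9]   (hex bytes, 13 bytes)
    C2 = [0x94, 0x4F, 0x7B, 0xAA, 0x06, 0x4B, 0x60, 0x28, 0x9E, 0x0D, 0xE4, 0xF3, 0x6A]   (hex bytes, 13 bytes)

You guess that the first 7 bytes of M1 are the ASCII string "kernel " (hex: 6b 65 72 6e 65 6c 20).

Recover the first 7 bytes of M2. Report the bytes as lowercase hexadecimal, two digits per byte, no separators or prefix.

First, C1 ⊕ C2 = (M1 ⊕ K) ⊕ (M2 ⊕ K) = M1 ⊕ M2, so the key drops out. Then M2 = (M1 ⊕ M2) ⊕ M1 over the first 7 bytes.
byte 0: (38 XOR 94) XOR 6b = ac XOR 6b = c7
byte 1: (a4 XOR 4f) XOR 65 = eb XOR 65 = 8e
byte 2: (95 XOR 7b) XOR 72 = ee XOR 72 = 9c
byte 3: (57 XOR aa) XOR 6e = fd XOR 6e = 93
byte 4: (de XOR 06) XOR 65 = d8 XOR 65 = bd
byte 5: (e1 XOR 4b) XOR 6c = aa XOR 6c = c6
byte 6: (ff XOR 60) XOR 20 = 9f XOR 20 = bf

c78e9c93bdc6bf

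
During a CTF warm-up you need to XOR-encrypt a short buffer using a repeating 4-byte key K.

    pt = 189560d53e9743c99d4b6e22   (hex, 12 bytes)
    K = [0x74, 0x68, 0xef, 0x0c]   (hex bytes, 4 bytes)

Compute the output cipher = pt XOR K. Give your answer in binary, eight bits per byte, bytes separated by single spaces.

The 4-byte key repeats, so the effective keystream is 74 68 ef 0c 74 68 ef 0c 74 68 ef 0c.
byte 0: 00011000 xor 01110100 = 01101100
byte 1: 10010101 xor 01101000 = 11111101
byte 2: 01100000 xor 11101111 = 10001111
byte 3: 11010101 xor 00001100 = 11011001
byte 4: 00111110 xor 01110100 = 01001010
byte 5: 10010111 xor 01101000 = 11111111
byte 6: 01000011 xor 11101111 = 10101100
byte 7: 11001001 xor 00001100 = 11000101
byte 8: 10011101 xor 01110100 = 11101001
byte 9: 01001011 xor 01101000 = 00100011
byte 10: 01101110 xor 11101111 = 10000001
byte 11: 00100010 xor 00001100 = 00101110

01101100 11111101 10001111 11011001 01001010 11111111 10101100 11000101 11101001 00100011 10000001 00101110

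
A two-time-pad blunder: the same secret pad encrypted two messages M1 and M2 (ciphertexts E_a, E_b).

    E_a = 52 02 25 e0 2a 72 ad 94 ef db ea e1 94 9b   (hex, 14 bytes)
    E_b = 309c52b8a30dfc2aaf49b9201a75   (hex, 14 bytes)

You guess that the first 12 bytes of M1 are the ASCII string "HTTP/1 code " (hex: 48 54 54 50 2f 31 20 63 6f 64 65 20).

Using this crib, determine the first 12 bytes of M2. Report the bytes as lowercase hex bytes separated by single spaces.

First, E_a ⊕ E_b = (M1 ⊕ K) ⊕ (M2 ⊕ K) = M1 ⊕ M2, so the key drops out. Then M2 = (M1 ⊕ M2) ⊕ M1 over the first 12 bytes.
byte 0: (52 XOR 30) XOR 48 = 62 XOR 48 = 2a
byte 1: (02 XOR 9c) XOR 54 = 9e XOR 54 = ca
byte 2: (25 XOR 52) XOR 54 = 77 XOR 54 = 23
byte 3: (e0 XOR b8) XOR 50 = 58 XOR 50 = 08
byte 4: (2a XOR a3) XOR 2f = 89 XOR 2f = a6
byte 5: (72 XOR 0d) XOR 31 = 7f XOR 31 = 4e
byte 6: (ad XOR fc) XOR 20 = 51 XOR 20 = 71
byte 7: (94 XOR 2a) XOR 63 = be XOR 63 = dd
byte 8: (ef XOR af) XOR 6f = 40 XOR 6f = 2f
byte 9: (db XOR 49) XOR 64 = 92 XOR 64 = f6
byte 10: (ea XOR b9) XOR 65 = 53 XOR 65 = 36
byte 11: (e1 XOR 20) XOR 20 = c1 XOR 20 = e1

2a ca 23 08 a6 4e 71 dd 2f f6 36 e1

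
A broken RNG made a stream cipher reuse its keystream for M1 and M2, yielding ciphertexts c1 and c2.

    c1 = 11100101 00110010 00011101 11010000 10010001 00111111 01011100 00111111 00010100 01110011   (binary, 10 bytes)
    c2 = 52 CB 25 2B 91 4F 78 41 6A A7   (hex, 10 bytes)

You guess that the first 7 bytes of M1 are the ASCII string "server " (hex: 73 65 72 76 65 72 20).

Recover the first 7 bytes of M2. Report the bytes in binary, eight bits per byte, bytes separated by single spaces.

11000100 10011100 01001010 10001101 01100101 00000010 00000100

First, c1 ⊕ c2 = (M1 ⊕ K) ⊕ (M2 ⊕ K) = M1 ⊕ M2, so the key drops out. Then M2 = (M1 ⊕ M2) ⊕ M1 over the first 7 bytes.
byte 0: (e5 ^ 52) ^ 73 = b7 ^ 73 = c4
byte 1: (32 ^ cb) ^ 65 = f9 ^ 65 = 9c
byte 2: (1d ^ 25) ^ 72 = 38 ^ 72 = 4a
byte 3: (d0 ^ 2b) ^ 76 = fb ^ 76 = 8d
byte 4: (91 ^ 91) ^ 65 = 00 ^ 65 = 65
byte 5: (3f ^ 4f) ^ 72 = 70 ^ 72 = 02
byte 6: (5c ^ 78) ^ 20 = 24 ^ 20 = 04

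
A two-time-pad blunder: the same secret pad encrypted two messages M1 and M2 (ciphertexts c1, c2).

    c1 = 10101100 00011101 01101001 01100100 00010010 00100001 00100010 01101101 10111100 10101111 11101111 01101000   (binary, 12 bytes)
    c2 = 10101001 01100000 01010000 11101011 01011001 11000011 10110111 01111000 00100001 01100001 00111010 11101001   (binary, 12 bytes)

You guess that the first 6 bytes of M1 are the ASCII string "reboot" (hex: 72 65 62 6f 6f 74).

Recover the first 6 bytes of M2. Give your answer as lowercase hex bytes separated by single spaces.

First, c1 ⊕ c2 = (M1 ⊕ K) ⊕ (M2 ⊕ K) = M1 ⊕ M2, so the key drops out. Then M2 = (M1 ⊕ M2) ⊕ M1 over the first 6 bytes.
byte 0: (ac ⊕ a9) ⊕ 72 = 05 ⊕ 72 = 77
byte 1: (1d ⊕ 60) ⊕ 65 = 7d ⊕ 65 = 18
byte 2: (69 ⊕ 50) ⊕ 62 = 39 ⊕ 62 = 5b
byte 3: (64 ⊕ eb) ⊕ 6f = 8f ⊕ 6f = e0
byte 4: (12 ⊕ 59) ⊕ 6f = 4b ⊕ 6f = 24
byte 5: (21 ⊕ c3) ⊕ 74 = e2 ⊕ 74 = 96

77 18 5b e0 24 96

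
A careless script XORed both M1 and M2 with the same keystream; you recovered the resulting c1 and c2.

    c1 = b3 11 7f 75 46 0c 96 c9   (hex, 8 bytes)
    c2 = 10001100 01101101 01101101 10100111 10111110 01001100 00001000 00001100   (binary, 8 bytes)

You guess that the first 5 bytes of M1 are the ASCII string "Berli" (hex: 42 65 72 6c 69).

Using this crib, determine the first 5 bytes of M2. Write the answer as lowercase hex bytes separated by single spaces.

First, c1 ⊕ c2 = (M1 ⊕ K) ⊕ (M2 ⊕ K) = M1 ⊕ M2, so the key drops out. Then M2 = (M1 ⊕ M2) ⊕ M1 over the first 5 bytes.
byte 0: (b3 ^ 8c) ^ 42 = 3f ^ 42 = 7d
byte 1: (11 ^ 6d) ^ 65 = 7c ^ 65 = 19
byte 2: (7f ^ 6d) ^ 72 = 12 ^ 72 = 60
byte 3: (75 ^ a7) ^ 6c = d2 ^ 6c = be
byte 4: (46 ^ be) ^ 69 = f8 ^ 69 = 91

7d 19 60 be 91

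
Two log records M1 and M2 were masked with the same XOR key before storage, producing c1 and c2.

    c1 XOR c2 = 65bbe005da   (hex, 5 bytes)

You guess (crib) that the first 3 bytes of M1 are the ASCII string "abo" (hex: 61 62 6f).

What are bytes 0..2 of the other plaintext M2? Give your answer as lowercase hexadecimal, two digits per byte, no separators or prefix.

04d98f

Since c1 ⊕ c2 = M1 ⊕ M2, XORing with the guessed M1 bytes yields the corresponding M2 bytes: M2 = (c1 ⊕ c2) ⊕ M1.
65 ^ 61 = 04
bb ^ 62 = d9
e0 ^ 6f = 8f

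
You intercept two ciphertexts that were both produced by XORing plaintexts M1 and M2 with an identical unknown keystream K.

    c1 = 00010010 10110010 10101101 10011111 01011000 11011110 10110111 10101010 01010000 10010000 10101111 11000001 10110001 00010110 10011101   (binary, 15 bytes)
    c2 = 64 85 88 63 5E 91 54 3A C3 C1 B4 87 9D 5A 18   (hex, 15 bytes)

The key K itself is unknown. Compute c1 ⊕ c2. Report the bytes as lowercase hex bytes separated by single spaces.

76 37 25 fc 06 4f e3 90 93 51 1b 46 2c 4c 85

c1 ⊕ c2 = (M1 ⊕ K) ⊕ (M2 ⊕ K) = M1 ⊕ M2 — the shared key cancels under XOR.
byte 0: 12 xor 64 = 76
byte 1: b2 xor 85 = 37
byte 2: ad xor 88 = 25
byte 3: 9f xor 63 = fc
byte 4: 58 xor 5e = 06
byte 5: de xor 91 = 4f
byte 6: b7 xor 54 = e3
byte 7: aa xor 3a = 90
byte 8: 50 xor c3 = 93
byte 9: 90 xor c1 = 51
byte 10: af xor b4 = 1b
byte 11: c1 xor 87 = 46
byte 12: b1 xor 9d = 2c
byte 13: 16 xor 5a = 4c
byte 14: 9d xor 18 = 85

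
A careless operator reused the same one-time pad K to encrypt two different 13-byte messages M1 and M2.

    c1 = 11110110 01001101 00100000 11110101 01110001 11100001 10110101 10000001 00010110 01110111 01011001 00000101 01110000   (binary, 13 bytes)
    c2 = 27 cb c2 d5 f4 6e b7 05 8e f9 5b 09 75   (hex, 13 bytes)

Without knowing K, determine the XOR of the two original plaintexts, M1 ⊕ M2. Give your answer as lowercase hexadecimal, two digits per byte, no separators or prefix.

c1 ⊕ c2 = (M1 ⊕ K) ⊕ (M2 ⊕ K) = M1 ⊕ M2 — the shared key cancels under XOR.
f6 XOR 27 = d1
4d XOR cb = 86
20 XOR c2 = e2
f5 XOR d5 = 20
71 XOR f4 = 85
e1 XOR 6e = 8f
b5 XOR b7 = 02
81 XOR 05 = 84
16 XOR 8e = 98
77 XOR f9 = 8e
59 XOR 5b = 02
05 XOR 09 = 0c
70 XOR 75 = 05

d186e220858f0284988e020c05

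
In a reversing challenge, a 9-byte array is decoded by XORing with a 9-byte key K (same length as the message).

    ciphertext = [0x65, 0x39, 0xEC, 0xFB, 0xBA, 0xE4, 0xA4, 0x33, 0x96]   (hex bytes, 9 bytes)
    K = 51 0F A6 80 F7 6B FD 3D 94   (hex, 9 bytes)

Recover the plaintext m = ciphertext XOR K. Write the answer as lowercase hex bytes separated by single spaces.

byte 0: 101 xor  81 =  52
byte 1:  57 xor  15 =  54
byte 2: 236 xor 166 =  74
byte 3: 251 xor 128 = 123
byte 4: 186 xor 247 =  77
byte 5: 228 xor 107 = 143
byte 6: 164 xor 253 =  89
byte 7:  51 xor  61 =  14
byte 8: 150 xor 148 =   2

34 36 4a 7b 4d 8f 59 0e 02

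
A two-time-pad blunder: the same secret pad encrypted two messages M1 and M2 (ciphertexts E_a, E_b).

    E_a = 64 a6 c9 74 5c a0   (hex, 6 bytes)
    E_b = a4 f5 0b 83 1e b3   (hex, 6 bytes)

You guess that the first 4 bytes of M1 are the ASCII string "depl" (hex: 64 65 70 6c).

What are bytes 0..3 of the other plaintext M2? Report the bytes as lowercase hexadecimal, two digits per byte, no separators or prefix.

a436b29b

First, E_a ⊕ E_b = (M1 ⊕ K) ⊕ (M2 ⊕ K) = M1 ⊕ M2, so the key drops out. Then M2 = (M1 ⊕ M2) ⊕ M1 over the first 4 bytes.
byte 0: (64 ^ a4) ^ 64 = c0 ^ 64 = a4
byte 1: (a6 ^ f5) ^ 65 = 53 ^ 65 = 36
byte 2: (c9 ^ 0b) ^ 70 = c2 ^ 70 = b2
byte 3: (74 ^ 83) ^ 6c = f7 ^ 6c = 9b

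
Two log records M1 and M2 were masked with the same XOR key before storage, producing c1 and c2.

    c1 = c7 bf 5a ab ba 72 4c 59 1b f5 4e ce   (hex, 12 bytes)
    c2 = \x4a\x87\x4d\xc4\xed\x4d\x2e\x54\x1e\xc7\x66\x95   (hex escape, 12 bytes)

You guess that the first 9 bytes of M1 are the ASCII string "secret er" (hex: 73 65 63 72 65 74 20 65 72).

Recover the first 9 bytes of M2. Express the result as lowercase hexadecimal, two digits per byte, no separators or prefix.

First, c1 ⊕ c2 = (M1 ⊕ K) ⊕ (M2 ⊕ K) = M1 ⊕ M2, so the key drops out. Then M2 = (M1 ⊕ M2) ⊕ M1 over the first 9 bytes.
byte 0: (c7 xor 4a) xor 73 = 8d xor 73 = fe
byte 1: (bf xor 87) xor 65 = 38 xor 65 = 5d
byte 2: (5a xor 4d) xor 63 = 17 xor 63 = 74
byte 3: (ab xor c4) xor 72 = 6f xor 72 = 1d
byte 4: (ba xor ed) xor 65 = 57 xor 65 = 32
byte 5: (72 xor 4d) xor 74 = 3f xor 74 = 4b
byte 6: (4c xor 2e) xor 20 = 62 xor 20 = 42
byte 7: (59 xor 54) xor 65 = 0d xor 65 = 68
byte 8: (1b xor 1e) xor 72 = 05 xor 72 = 77

fe5d741d324b426877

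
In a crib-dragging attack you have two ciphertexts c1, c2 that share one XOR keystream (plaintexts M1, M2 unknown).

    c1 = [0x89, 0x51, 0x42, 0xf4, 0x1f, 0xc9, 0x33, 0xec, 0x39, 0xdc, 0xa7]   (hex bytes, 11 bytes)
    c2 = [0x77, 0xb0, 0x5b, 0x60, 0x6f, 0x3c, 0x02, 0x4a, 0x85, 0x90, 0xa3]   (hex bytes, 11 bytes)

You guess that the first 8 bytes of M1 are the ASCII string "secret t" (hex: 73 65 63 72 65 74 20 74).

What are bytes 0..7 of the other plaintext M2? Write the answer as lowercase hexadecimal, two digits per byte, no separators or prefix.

First, c1 ⊕ c2 = (M1 ⊕ K) ⊕ (M2 ⊕ K) = M1 ⊕ M2, so the key drops out. Then M2 = (M1 ⊕ M2) ⊕ M1 over the first 8 bytes.
byte 0: (89 ⊕ 77) ⊕ 73 = fe ⊕ 73 = 8d
byte 1: (51 ⊕ b0) ⊕ 65 = e1 ⊕ 65 = 84
byte 2: (42 ⊕ 5b) ⊕ 63 = 19 ⊕ 63 = 7a
byte 3: (f4 ⊕ 60) ⊕ 72 = 94 ⊕ 72 = e6
byte 4: (1f ⊕ 6f) ⊕ 65 = 70 ⊕ 65 = 15
byte 5: (c9 ⊕ 3c) ⊕ 74 = f5 ⊕ 74 = 81
byte 6: (33 ⊕ 02) ⊕ 20 = 31 ⊕ 20 = 11
byte 7: (ec ⊕ 4a) ⊕ 74 = a6 ⊕ 74 = d2

8d847ae6158111d2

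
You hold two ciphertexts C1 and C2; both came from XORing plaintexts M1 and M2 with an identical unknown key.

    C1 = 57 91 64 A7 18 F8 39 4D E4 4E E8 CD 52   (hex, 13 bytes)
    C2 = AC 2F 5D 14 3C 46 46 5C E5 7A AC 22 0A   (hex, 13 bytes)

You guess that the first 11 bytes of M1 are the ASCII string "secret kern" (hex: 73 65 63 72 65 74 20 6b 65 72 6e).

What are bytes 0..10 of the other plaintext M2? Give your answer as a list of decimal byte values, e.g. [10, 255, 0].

First, C1 ⊕ C2 = (M1 ⊕ K) ⊕ (M2 ⊕ K) = M1 ⊕ M2, so the key drops out. Then M2 = (M1 ⊕ M2) ⊕ M1 over the first 11 bytes.
byte 0: (57 ⊕ ac) ⊕ 73 = fb ⊕ 73 = 88
byte 1: (91 ⊕ 2f) ⊕ 65 = be ⊕ 65 = db
byte 2: (64 ⊕ 5d) ⊕ 63 = 39 ⊕ 63 = 5a
byte 3: (a7 ⊕ 14) ⊕ 72 = b3 ⊕ 72 = c1
byte 4: (18 ⊕ 3c) ⊕ 65 = 24 ⊕ 65 = 41
byte 5: (f8 ⊕ 46) ⊕ 74 = be ⊕ 74 = ca
byte 6: (39 ⊕ 46) ⊕ 20 = 7f ⊕ 20 = 5f
byte 7: (4d ⊕ 5c) ⊕ 6b = 11 ⊕ 6b = 7a
byte 8: (e4 ⊕ e5) ⊕ 65 = 01 ⊕ 65 = 64
byte 9: (4e ⊕ 7a) ⊕ 72 = 34 ⊕ 72 = 46
byte 10: (e8 ⊕ ac) ⊕ 6e = 44 ⊕ 6e = 2a

[136, 219, 90, 193, 65, 202, 95, 122, 100, 70, 42]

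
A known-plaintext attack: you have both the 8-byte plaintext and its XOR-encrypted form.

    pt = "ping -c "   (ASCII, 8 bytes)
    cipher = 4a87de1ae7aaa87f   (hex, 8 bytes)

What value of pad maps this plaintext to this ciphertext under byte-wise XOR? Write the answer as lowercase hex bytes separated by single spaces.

Since cipher = pt ⊕ pad, XORing both sides with pt gives pad = pt ⊕ cipher.
70 ⊕ 4a = 3a
69 ⊕ 87 = ee
6e ⊕ de = b0
67 ⊕ 1a = 7d
20 ⊕ e7 = c7
2d ⊕ aa = 87
63 ⊕ a8 = cb
20 ⊕ 7f = 5f

3a ee b0 7d c7 87 cb 5f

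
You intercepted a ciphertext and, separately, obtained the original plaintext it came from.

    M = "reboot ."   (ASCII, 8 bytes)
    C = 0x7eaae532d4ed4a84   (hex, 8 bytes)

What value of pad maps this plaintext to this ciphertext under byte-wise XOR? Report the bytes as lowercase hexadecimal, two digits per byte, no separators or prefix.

Since C = M ⊕ pad, XORing both sides with M gives pad = M ⊕ C.
byte 0: 72 xor 7e = 0c
byte 1: 65 xor aa = cf
byte 2: 62 xor e5 = 87
byte 3: 6f xor 32 = 5d
byte 4: 6f xor d4 = bb
byte 5: 74 xor ed = 99
byte 6: 20 xor 4a = 6a
byte 7: 2e xor 84 = aa

0ccf875dbb996aaa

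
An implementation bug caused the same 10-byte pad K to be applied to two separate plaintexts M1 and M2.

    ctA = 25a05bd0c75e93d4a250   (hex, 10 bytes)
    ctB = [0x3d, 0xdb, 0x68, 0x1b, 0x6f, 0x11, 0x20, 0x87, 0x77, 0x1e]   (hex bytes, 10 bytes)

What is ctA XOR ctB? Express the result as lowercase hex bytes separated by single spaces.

ctA ⊕ ctB = (M1 ⊕ K) ⊕ (M2 ⊕ K) = M1 ⊕ M2 — the shared key cancels under XOR.
byte 0: 25 ⊕ 3d = 18
byte 1: a0 ⊕ db = 7b
byte 2: 5b ⊕ 68 = 33
byte 3: d0 ⊕ 1b = cb
byte 4: c7 ⊕ 6f = a8
byte 5: 5e ⊕ 11 = 4f
byte 6: 93 ⊕ 20 = b3
byte 7: d4 ⊕ 87 = 53
byte 8: a2 ⊕ 77 = d5
byte 9: 50 ⊕ 1e = 4e

18 7b 33 cb a8 4f b3 53 d5 4e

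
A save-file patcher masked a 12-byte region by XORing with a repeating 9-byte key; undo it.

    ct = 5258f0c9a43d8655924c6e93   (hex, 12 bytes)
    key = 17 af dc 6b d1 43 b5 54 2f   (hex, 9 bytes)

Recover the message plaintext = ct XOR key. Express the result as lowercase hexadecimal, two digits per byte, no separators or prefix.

The 9-byte key repeats, so the effective keystream is 17 af dc 6b d1 43 b5 54 2f 17 af dc.
byte 0:  82 ^  23 =  69
byte 1:  88 ^ 175 = 247
byte 2: 240 ^ 220 =  44
byte 3: 201 ^ 107 = 162
byte 4: 164 ^ 209 = 117
byte 5:  61 ^  67 = 126
byte 6: 134 ^ 181 =  51
byte 7:  85 ^  84 =   1
byte 8: 146 ^  47 = 189
byte 9:  76 ^  23 =  91
byte 10: 110 ^ 175 = 193
byte 11: 147 ^ 220 =  79

45f72ca2757e3301bd5bc14f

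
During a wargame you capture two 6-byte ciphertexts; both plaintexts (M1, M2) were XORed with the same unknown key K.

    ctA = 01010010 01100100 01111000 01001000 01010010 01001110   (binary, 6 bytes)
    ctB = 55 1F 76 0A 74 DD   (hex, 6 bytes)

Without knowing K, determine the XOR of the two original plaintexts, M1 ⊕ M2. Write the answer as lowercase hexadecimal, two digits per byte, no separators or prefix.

077b0e422693

ctA ⊕ ctB = (M1 ⊕ K) ⊕ (M2 ⊕ K) = M1 ⊕ M2 — the shared key cancels under XOR.
byte 0: 52 ⊕ 55 = 07
byte 1: 64 ⊕ 1f = 7b
byte 2: 78 ⊕ 76 = 0e
byte 3: 48 ⊕ 0a = 42
byte 4: 52 ⊕ 74 = 26
byte 5: 4e ⊕ dd = 93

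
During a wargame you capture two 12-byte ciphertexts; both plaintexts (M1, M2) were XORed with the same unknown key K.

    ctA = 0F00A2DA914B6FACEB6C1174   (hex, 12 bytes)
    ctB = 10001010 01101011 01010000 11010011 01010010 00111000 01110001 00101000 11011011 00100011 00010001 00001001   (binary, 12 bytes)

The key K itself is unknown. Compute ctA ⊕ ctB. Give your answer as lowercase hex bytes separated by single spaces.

85 6b f2 09 c3 73 1e 84 30 4f 00 7d

ctA ⊕ ctB = (M1 ⊕ K) ⊕ (M2 ⊕ K) = M1 ⊕ M2 — the shared key cancels under XOR.
0f xor 8a = 85
00 xor 6b = 6b
a2 xor 50 = f2
da xor d3 = 09
91 xor 52 = c3
4b xor 38 = 73
6f xor 71 = 1e
ac xor 28 = 84
eb xor db = 30
6c xor 23 = 4f
11 xor 11 = 00
74 xor 09 = 7d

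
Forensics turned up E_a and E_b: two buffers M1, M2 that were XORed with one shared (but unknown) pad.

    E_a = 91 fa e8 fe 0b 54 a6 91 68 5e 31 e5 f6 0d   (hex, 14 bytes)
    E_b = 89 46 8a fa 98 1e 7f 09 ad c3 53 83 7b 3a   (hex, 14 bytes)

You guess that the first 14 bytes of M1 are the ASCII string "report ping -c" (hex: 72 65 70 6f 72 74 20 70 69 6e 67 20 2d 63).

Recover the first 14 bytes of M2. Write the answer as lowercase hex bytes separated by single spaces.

First, E_a ⊕ E_b = (M1 ⊕ K) ⊕ (M2 ⊕ K) = M1 ⊕ M2, so the key drops out. Then M2 = (M1 ⊕ M2) ⊕ M1 over the first 14 bytes.
byte 0: (91 xor 89) xor 72 = 18 xor 72 = 6a
byte 1: (fa xor 46) xor 65 = bc xor 65 = d9
byte 2: (e8 xor 8a) xor 70 = 62 xor 70 = 12
byte 3: (fe xor fa) xor 6f = 04 xor 6f = 6b
byte 4: (0b xor 98) xor 72 = 93 xor 72 = e1
byte 5: (54 xor 1e) xor 74 = 4a xor 74 = 3e
byte 6: (a6 xor 7f) xor 20 = d9 xor 20 = f9
byte 7: (91 xor 09) xor 70 = 98 xor 70 = e8
byte 8: (68 xor ad) xor 69 = c5 xor 69 = ac
byte 9: (5e xor c3) xor 6e = 9d xor 6e = f3
byte 10: (31 xor 53) xor 67 = 62 xor 67 = 05
byte 11: (e5 xor 83) xor 20 = 66 xor 20 = 46
byte 12: (f6 xor 7b) xor 2d = 8d xor 2d = a0
byte 13: (0d xor 3a) xor 63 = 37 xor 63 = 54

6a d9 12 6b e1 3e f9 e8 ac f3 05 46 a0 54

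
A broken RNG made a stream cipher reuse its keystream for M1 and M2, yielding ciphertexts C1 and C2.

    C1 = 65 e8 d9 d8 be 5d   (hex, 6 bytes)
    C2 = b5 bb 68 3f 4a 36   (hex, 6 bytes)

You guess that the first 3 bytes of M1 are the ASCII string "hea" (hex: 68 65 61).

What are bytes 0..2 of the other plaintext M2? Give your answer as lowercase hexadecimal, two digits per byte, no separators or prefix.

b836d0

First, C1 ⊕ C2 = (M1 ⊕ K) ⊕ (M2 ⊕ K) = M1 ⊕ M2, so the key drops out. Then M2 = (M1 ⊕ M2) ⊕ M1 over the first 3 bytes.
byte 0: (65 ^ b5) ^ 68 = d0 ^ 68 = b8
byte 1: (e8 ^ bb) ^ 65 = 53 ^ 65 = 36
byte 2: (d9 ^ 68) ^ 61 = b1 ^ 61 = d0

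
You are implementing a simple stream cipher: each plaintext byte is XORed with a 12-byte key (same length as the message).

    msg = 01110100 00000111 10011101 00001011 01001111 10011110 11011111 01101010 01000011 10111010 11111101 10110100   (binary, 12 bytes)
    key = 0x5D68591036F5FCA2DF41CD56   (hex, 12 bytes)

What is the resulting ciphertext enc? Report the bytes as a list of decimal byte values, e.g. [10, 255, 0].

XOR is its own inverse, so applying the key byte-wise gives the result directly.
byte 0: 74 xor 5d = 29
byte 1: 07 xor 68 = 6f
byte 2: 9d xor 59 = c4
byte 3: 0b xor 10 = 1b
byte 4: 4f xor 36 = 79
byte 5: 9e xor f5 = 6b
byte 6: df xor fc = 23
byte 7: 6a xor a2 = c8
byte 8: 43 xor df = 9c
byte 9: ba xor 41 = fb
byte 10: fd xor cd = 30
byte 11: b4 xor 56 = e2

[41, 111, 196, 27, 121, 107, 35, 200, 156, 251, 48, 226]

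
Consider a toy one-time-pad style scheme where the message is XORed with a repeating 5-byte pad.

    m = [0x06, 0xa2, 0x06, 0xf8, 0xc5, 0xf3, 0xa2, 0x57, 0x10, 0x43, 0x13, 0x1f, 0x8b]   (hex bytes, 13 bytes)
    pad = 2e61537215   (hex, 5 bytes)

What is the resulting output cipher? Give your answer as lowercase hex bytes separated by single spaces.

The 5-byte key repeats, so the effective keystream is 2e 61 53 72 15 2e 61 53 72 15 2e 61 53.
byte 0: 00000110 xor 00101110 = 00101000
byte 1: 10100010 xor 01100001 = 11000011
byte 2: 00000110 xor 01010011 = 01010101
byte 3: 11111000 xor 01110010 = 10001010
byte 4: 11000101 xor 00010101 = 11010000
byte 5: 11110011 xor 00101110 = 11011101
byte 6: 10100010 xor 01100001 = 11000011
byte 7: 01010111 xor 01010011 = 00000100
byte 8: 00010000 xor 01110010 = 01100010
byte 9: 01000011 xor 00010101 = 01010110
byte 10: 00010011 xor 00101110 = 00111101
byte 11: 00011111 xor 01100001 = 01111110
byte 12: 10001011 xor 01010011 = 11011000

28 c3 55 8a d0 dd c3 04 62 56 3d 7e d8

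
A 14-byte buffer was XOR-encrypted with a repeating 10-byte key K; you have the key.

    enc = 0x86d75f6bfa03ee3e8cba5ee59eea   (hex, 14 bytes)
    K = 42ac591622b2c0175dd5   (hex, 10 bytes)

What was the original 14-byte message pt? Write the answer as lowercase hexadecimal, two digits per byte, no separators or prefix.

The 10-byte key repeats, so the effective keystream is 42 ac 59 16 22 b2 c0 17 5d d5 42 ac 59 16.
byte 0: 86 ^ 42 = c4
byte 1: d7 ^ ac = 7b
byte 2: 5f ^ 59 = 06
byte 3: 6b ^ 16 = 7d
byte 4: fa ^ 22 = d8
byte 5: 03 ^ b2 = b1
byte 6: ee ^ c0 = 2e
byte 7: 3e ^ 17 = 29
byte 8: 8c ^ 5d = d1
byte 9: ba ^ d5 = 6f
byte 10: 5e ^ 42 = 1c
byte 11: e5 ^ ac = 49
byte 12: 9e ^ 59 = c7
byte 13: ea ^ 16 = fc

c47b067dd8b12e29d16f1c49c7fc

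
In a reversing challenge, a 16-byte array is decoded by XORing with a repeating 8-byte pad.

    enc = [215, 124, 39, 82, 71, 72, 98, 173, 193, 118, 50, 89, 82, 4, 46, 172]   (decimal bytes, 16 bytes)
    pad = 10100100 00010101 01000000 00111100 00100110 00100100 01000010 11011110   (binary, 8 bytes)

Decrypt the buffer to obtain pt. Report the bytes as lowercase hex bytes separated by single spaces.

73 69 67 6e 61 6c 20 73 65 63 72 65 74 20 6c 72

The 8-byte key repeats, so the effective keystream is a4 15 40 3c 26 24 42 de a4 15 40 3c 26 24 42 de.
byte 0: d7 ⊕ a4 = 73
byte 1: 7c ⊕ 15 = 69
byte 2: 27 ⊕ 40 = 67
byte 3: 52 ⊕ 3c = 6e
byte 4: 47 ⊕ 26 = 61
byte 5: 48 ⊕ 24 = 6c
byte 6: 62 ⊕ 42 = 20
byte 7: ad ⊕ de = 73
byte 8: c1 ⊕ a4 = 65
byte 9: 76 ⊕ 15 = 63
byte 10: 32 ⊕ 40 = 72
byte 11: 59 ⊕ 3c = 65
byte 12: 52 ⊕ 26 = 74
byte 13: 04 ⊕ 24 = 20
byte 14: 2e ⊕ 42 = 6c
byte 15: ac ⊕ de = 72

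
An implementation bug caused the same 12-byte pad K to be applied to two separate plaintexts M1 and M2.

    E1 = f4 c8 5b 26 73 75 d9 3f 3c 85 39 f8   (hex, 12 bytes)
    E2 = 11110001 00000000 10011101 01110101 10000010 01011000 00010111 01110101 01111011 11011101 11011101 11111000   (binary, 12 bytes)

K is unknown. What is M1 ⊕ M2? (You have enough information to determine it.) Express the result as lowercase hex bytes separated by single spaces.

E1 ⊕ E2 = (M1 ⊕ K) ⊕ (M2 ⊕ K) = M1 ⊕ M2 — the shared key cancels under XOR.
11110100 xor 11110001 = 00000101
11001000 xor 00000000 = 11001000
01011011 xor 10011101 = 11000110
00100110 xor 01110101 = 01010011
01110011 xor 10000010 = 11110001
01110101 xor 01011000 = 00101101
11011001 xor 00010111 = 11001110
00111111 xor 01110101 = 01001010
00111100 xor 01111011 = 01000111
10000101 xor 11011101 = 01011000
00111001 xor 11011101 = 11100100
11111000 xor 11111000 = 00000000

05 c8 c6 53 f1 2d ce 4a 47 58 e4 00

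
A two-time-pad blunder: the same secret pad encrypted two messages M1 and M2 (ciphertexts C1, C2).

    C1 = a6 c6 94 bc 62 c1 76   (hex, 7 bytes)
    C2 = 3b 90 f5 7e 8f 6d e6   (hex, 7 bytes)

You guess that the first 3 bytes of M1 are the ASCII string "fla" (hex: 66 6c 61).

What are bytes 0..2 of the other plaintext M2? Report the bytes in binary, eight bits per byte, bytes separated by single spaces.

First, C1 ⊕ C2 = (M1 ⊕ K) ⊕ (M2 ⊕ K) = M1 ⊕ M2, so the key drops out. Then M2 = (M1 ⊕ M2) ⊕ M1 over the first 3 bytes.
byte 0: (a6 ⊕ 3b) ⊕ 66 = 9d ⊕ 66 = fb
byte 1: (c6 ⊕ 90) ⊕ 6c = 56 ⊕ 6c = 3a
byte 2: (94 ⊕ f5) ⊕ 61 = 61 ⊕ 61 = 00

11111011 00111010 00000000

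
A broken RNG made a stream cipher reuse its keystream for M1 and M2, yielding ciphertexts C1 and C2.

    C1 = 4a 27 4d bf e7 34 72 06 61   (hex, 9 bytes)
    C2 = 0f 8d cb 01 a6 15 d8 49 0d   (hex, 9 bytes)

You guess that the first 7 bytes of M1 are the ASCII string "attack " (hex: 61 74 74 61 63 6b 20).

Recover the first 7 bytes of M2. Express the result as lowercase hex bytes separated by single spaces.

24 de f2 df 22 4a 8a

First, C1 ⊕ C2 = (M1 ⊕ K) ⊕ (M2 ⊕ K) = M1 ⊕ M2, so the key drops out. Then M2 = (M1 ⊕ M2) ⊕ M1 over the first 7 bytes.
byte 0: (4a xor 0f) xor 61 = 45 xor 61 = 24
byte 1: (27 xor 8d) xor 74 = aa xor 74 = de
byte 2: (4d xor cb) xor 74 = 86 xor 74 = f2
byte 3: (bf xor 01) xor 61 = be xor 61 = df
byte 4: (e7 xor a6) xor 63 = 41 xor 63 = 22
byte 5: (34 xor 15) xor 6b = 21 xor 6b = 4a
byte 6: (72 xor d8) xor 20 = aa xor 20 = 8a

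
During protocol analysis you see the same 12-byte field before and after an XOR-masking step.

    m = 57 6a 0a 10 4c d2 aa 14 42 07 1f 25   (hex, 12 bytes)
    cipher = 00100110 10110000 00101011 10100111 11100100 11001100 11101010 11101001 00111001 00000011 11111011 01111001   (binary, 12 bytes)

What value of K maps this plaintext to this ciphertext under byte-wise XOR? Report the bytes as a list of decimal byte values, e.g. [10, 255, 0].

[113, 218, 33, 183, 168, 30, 64, 253, 123, 4, 228, 92]

Since cipher = m ⊕ K, XORing both sides with m gives K = m ⊕ cipher.
 87 ⊕  38 = 113
106 ⊕ 176 = 218
 10 ⊕  43 =  33
 16 ⊕ 167 = 183
 76 ⊕ 228 = 168
210 ⊕ 204 =  30
170 ⊕ 234 =  64
 20 ⊕ 233 = 253
 66 ⊕  57 = 123
  7 ⊕   3 =   4
 31 ⊕ 251 = 228
 37 ⊕ 121 =  92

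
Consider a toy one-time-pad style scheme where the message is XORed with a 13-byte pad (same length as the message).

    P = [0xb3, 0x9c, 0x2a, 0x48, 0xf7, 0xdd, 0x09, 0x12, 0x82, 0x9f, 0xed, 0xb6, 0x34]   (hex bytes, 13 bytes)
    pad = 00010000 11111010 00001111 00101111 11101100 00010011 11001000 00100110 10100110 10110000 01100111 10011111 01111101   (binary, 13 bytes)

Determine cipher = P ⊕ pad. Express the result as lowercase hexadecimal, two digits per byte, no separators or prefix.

XOR is its own inverse, so applying the key byte-wise gives the result directly.
byte 0: b3 XOR 10 = a3
byte 1: 9c XOR fa = 66
byte 2: 2a XOR 0f = 25
byte 3: 48 XOR 2f = 67
byte 4: f7 XOR ec = 1b
byte 5: dd XOR 13 = ce
byte 6: 09 XOR c8 = c1
byte 7: 12 XOR 26 = 34
byte 8: 82 XOR a6 = 24
byte 9: 9f XOR b0 = 2f
byte 10: ed XOR 67 = 8a
byte 11: b6 XOR 9f = 29
byte 12: 34 XOR 7d = 49

a36625671bcec134242f8a2949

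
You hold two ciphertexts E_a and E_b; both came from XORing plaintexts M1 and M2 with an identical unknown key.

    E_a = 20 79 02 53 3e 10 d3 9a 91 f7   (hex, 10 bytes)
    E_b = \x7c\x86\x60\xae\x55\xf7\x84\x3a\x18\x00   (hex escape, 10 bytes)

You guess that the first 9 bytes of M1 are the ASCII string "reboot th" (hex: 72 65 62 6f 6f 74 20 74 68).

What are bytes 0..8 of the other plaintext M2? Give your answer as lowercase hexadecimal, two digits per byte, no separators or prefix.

First, E_a ⊕ E_b = (M1 ⊕ K) ⊕ (M2 ⊕ K) = M1 ⊕ M2, so the key drops out. Then M2 = (M1 ⊕ M2) ⊕ M1 over the first 9 bytes.
byte 0: (20 ^ 7c) ^ 72 = 5c ^ 72 = 2e
byte 1: (79 ^ 86) ^ 65 = ff ^ 65 = 9a
byte 2: (02 ^ 60) ^ 62 = 62 ^ 62 = 00
byte 3: (53 ^ ae) ^ 6f = fd ^ 6f = 92
byte 4: (3e ^ 55) ^ 6f = 6b ^ 6f = 04
byte 5: (10 ^ f7) ^ 74 = e7 ^ 74 = 93
byte 6: (d3 ^ 84) ^ 20 = 57 ^ 20 = 77
byte 7: (9a ^ 3a) ^ 74 = a0 ^ 74 = d4
byte 8: (91 ^ 18) ^ 68 = 89 ^ 68 = e1

2e9a0092049377d4e1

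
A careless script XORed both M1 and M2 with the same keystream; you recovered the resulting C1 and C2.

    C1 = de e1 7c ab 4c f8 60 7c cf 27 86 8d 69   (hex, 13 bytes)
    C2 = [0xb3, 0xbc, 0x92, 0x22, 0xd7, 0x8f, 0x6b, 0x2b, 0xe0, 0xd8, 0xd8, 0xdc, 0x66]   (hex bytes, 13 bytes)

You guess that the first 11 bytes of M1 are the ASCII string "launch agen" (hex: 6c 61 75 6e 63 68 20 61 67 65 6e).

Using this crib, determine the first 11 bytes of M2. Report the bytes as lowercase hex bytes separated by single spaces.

01 3c 9b e7 f8 1f 2b 36 48 9a 30

First, C1 ⊕ C2 = (M1 ⊕ K) ⊕ (M2 ⊕ K) = M1 ⊕ M2, so the key drops out. Then M2 = (M1 ⊕ M2) ⊕ M1 over the first 11 bytes.
byte 0: (de xor b3) xor 6c = 6d xor 6c = 01
byte 1: (e1 xor bc) xor 61 = 5d xor 61 = 3c
byte 2: (7c xor 92) xor 75 = ee xor 75 = 9b
byte 3: (ab xor 22) xor 6e = 89 xor 6e = e7
byte 4: (4c xor d7) xor 63 = 9b xor 63 = f8
byte 5: (f8 xor 8f) xor 68 = 77 xor 68 = 1f
byte 6: (60 xor 6b) xor 20 = 0b xor 20 = 2b
byte 7: (7c xor 2b) xor 61 = 57 xor 61 = 36
byte 8: (cf xor e0) xor 67 = 2f xor 67 = 48
byte 9: (27 xor d8) xor 65 = ff xor 65 = 9a
byte 10: (86 xor d8) xor 6e = 5e xor 6e = 30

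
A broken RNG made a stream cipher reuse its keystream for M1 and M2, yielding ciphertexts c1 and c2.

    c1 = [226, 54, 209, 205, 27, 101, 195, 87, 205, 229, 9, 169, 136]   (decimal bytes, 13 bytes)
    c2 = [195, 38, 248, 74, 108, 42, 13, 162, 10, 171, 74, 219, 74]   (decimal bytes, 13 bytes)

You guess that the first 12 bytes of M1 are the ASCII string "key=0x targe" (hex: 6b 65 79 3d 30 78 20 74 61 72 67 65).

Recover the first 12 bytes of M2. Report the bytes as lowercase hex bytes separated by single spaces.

4a 75 50 ba 47 37 ee 81 a6 3c 24 17

First, c1 ⊕ c2 = (M1 ⊕ K) ⊕ (M2 ⊕ K) = M1 ⊕ M2, so the key drops out. Then M2 = (M1 ⊕ M2) ⊕ M1 over the first 12 bytes.
byte 0: (e2 xor c3) xor 6b = 21 xor 6b = 4a
byte 1: (36 xor 26) xor 65 = 10 xor 65 = 75
byte 2: (d1 xor f8) xor 79 = 29 xor 79 = 50
byte 3: (cd xor 4a) xor 3d = 87 xor 3d = ba
byte 4: (1b xor 6c) xor 30 = 77 xor 30 = 47
byte 5: (65 xor 2a) xor 78 = 4f xor 78 = 37
byte 6: (c3 xor 0d) xor 20 = ce xor 20 = ee
byte 7: (57 xor a2) xor 74 = f5 xor 74 = 81
byte 8: (cd xor 0a) xor 61 = c7 xor 61 = a6
byte 9: (e5 xor ab) xor 72 = 4e xor 72 = 3c
byte 10: (09 xor 4a) xor 67 = 43 xor 67 = 24
byte 11: (a9 xor db) xor 65 = 72 xor 65 = 17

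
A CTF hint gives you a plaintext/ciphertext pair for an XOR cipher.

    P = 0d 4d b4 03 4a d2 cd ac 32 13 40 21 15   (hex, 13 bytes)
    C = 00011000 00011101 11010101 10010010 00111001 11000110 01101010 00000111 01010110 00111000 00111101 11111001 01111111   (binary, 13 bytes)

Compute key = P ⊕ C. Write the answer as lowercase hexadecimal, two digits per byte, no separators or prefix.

Since C = P ⊕ key, XORing both sides with P gives key = P ⊕ C.
byte 0:  13 XOR  24 =  21
byte 1:  77 XOR  29 =  80
byte 2: 180 XOR 213 =  97
byte 3:   3 XOR 146 = 145
byte 4:  74 XOR  57 = 115
byte 5: 210 XOR 198 =  20
byte 6: 205 XOR 106 = 167
byte 7: 172 XOR   7 = 171
byte 8:  50 XOR  86 = 100
byte 9:  19 XOR  56 =  43
byte 10:  64 XOR  61 = 125
byte 11:  33 XOR 249 = 216
byte 12:  21 XOR 127 = 106

155061917314a7ab642b7dd86a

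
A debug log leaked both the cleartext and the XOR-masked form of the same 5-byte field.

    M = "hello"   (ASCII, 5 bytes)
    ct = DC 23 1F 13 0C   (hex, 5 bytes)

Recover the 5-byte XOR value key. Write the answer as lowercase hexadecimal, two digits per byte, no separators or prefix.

Since ct = M ⊕ key, XORing both sides with M gives key = M ⊕ ct.
byte 0: 68 ^ dc = b4
byte 1: 65 ^ 23 = 46
byte 2: 6c ^ 1f = 73
byte 3: 6c ^ 13 = 7f
byte 4: 6f ^ 0c = 63

b446737f63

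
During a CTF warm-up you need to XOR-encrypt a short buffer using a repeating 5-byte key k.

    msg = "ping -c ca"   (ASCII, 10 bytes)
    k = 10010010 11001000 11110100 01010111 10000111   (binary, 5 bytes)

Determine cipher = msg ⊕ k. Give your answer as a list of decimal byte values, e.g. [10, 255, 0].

The 5-byte key repeats, so the effective keystream is 92 c8 f4 57 87 92 c8 f4 57 87.
byte 0: 70 XOR 92 = e2
byte 1: 69 XOR c8 = a1
byte 2: 6e XOR f4 = 9a
byte 3: 67 XOR 57 = 30
byte 4: 20 XOR 87 = a7
byte 5: 2d XOR 92 = bf
byte 6: 63 XOR c8 = ab
byte 7: 20 XOR f4 = d4
byte 8: 63 XOR 57 = 34
byte 9: 61 XOR 87 = e6

[226, 161, 154, 48, 167, 191, 171, 212, 52, 230]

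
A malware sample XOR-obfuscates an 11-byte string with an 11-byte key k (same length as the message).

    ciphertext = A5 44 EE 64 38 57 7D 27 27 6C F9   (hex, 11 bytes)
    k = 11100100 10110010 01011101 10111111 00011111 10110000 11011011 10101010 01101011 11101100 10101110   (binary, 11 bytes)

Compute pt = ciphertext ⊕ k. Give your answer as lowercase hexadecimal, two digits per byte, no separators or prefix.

10100101 ^ 11100100 = 01000001
01000100 ^ 10110010 = 11110110
11101110 ^ 01011101 = 10110011
01100100 ^ 10111111 = 11011011
00111000 ^ 00011111 = 00100111
01010111 ^ 10110000 = 11100111
01111101 ^ 11011011 = 10100110
00100111 ^ 10101010 = 10001101
00100111 ^ 01101011 = 01001100
01101100 ^ 11101100 = 10000000
11111001 ^ 10101110 = 01010111

41f6b3db27e7a68d4c8057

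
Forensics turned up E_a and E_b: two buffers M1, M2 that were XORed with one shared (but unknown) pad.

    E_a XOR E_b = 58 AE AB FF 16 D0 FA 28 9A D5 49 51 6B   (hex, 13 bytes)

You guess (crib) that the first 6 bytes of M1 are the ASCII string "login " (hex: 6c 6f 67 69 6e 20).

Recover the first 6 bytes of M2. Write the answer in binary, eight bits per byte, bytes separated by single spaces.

Since E_a ⊕ E_b = M1 ⊕ M2, XORing with the guessed M1 bytes yields the corresponding M2 bytes: M2 = (E_a ⊕ E_b) ⊕ M1.
58 ⊕ 6c = 34
ae ⊕ 6f = c1
ab ⊕ 67 = cc
ff ⊕ 69 = 96
16 ⊕ 6e = 78
d0 ⊕ 20 = f0

00110100 11000001 11001100 10010110 01111000 11110000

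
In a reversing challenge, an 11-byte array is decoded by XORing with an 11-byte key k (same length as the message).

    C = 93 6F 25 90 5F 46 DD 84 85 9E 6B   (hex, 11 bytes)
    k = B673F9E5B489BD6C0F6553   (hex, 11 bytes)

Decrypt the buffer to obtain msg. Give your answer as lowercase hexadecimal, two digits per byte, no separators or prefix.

XOR is its own inverse, so applying the key byte-wise gives the result directly.
byte 0: 93 XOR b6 = 25
byte 1: 6f XOR 73 = 1c
byte 2: 25 XOR f9 = dc
byte 3: 90 XOR e5 = 75
byte 4: 5f XOR b4 = eb
byte 5: 46 XOR 89 = cf
byte 6: dd XOR bd = 60
byte 7: 84 XOR 6c = e8
byte 8: 85 XOR 0f = 8a
byte 9: 9e XOR 65 = fb
byte 10: 6b XOR 53 = 38

251cdc75ebcf60e88afb38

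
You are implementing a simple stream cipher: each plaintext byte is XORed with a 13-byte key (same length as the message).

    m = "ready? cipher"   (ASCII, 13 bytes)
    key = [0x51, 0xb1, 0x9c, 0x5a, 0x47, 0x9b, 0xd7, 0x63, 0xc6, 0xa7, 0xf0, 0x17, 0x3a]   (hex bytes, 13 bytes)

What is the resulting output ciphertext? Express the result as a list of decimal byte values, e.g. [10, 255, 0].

byte 0: 72 ^ 51 = 23
byte 1: 65 ^ b1 = d4
byte 2: 61 ^ 9c = fd
byte 3: 64 ^ 5a = 3e
byte 4: 79 ^ 47 = 3e
byte 5: 3f ^ 9b = a4
byte 6: 20 ^ d7 = f7
byte 7: 63 ^ 63 = 00
byte 8: 69 ^ c6 = af
byte 9: 70 ^ a7 = d7
byte 10: 68 ^ f0 = 98
byte 11: 65 ^ 17 = 72
byte 12: 72 ^ 3a = 48

[35, 212, 253, 62, 62, 164, 247, 0, 175, 215, 152, 114, 72]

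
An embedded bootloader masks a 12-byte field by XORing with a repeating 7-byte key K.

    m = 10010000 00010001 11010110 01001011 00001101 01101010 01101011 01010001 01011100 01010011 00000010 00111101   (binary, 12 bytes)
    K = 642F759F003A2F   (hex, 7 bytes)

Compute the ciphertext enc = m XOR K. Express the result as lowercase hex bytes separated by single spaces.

f4 3e a3 d4 0d 50 44 35 73 26 9d 3d

The 7-byte key repeats, so the effective keystream is 64 2f 75 9f 00 3a 2f 64 2f 75 9f 00.
byte 0: 90 XOR 64 = f4
byte 1: 11 XOR 2f = 3e
byte 2: d6 XOR 75 = a3
byte 3: 4b XOR 9f = d4
byte 4: 0d XOR 00 = 0d
byte 5: 6a XOR 3a = 50
byte 6: 6b XOR 2f = 44
byte 7: 51 XOR 64 = 35
byte 8: 5c XOR 2f = 73
byte 9: 53 XOR 75 = 26
byte 10: 02 XOR 9f = 9d
byte 11: 3d XOR 00 = 3d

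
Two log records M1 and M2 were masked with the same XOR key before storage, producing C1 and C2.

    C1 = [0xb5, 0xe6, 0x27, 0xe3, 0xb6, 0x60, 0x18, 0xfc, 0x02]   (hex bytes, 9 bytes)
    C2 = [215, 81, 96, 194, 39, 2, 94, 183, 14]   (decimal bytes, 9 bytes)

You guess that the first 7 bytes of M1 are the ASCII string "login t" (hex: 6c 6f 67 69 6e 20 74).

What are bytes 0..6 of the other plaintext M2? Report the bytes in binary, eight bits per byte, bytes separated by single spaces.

First, C1 ⊕ C2 = (M1 ⊕ K) ⊕ (M2 ⊕ K) = M1 ⊕ M2, so the key drops out. Then M2 = (M1 ⊕ M2) ⊕ M1 over the first 7 bytes.
byte 0: (b5 xor d7) xor 6c = 62 xor 6c = 0e
byte 1: (e6 xor 51) xor 6f = b7 xor 6f = d8
byte 2: (27 xor 60) xor 67 = 47 xor 67 = 20
byte 3: (e3 xor c2) xor 69 = 21 xor 69 = 48
byte 4: (b6 xor 27) xor 6e = 91 xor 6e = ff
byte 5: (60 xor 02) xor 20 = 62 xor 20 = 42
byte 6: (18 xor 5e) xor 74 = 46 xor 74 = 32

00001110 11011000 00100000 01001000 11111111 01000010 00110010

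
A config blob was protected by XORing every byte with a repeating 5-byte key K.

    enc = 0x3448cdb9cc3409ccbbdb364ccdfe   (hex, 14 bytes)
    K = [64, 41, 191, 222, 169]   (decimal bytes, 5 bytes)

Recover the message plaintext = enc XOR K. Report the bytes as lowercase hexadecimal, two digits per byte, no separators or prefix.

7461726765742073657276657220

The 5-byte key repeats, so the effective keystream is 40 29 bf de a9 40 29 bf de a9 40 29 bf de.
byte 0: 34 XOR 40 = 74
byte 1: 48 XOR 29 = 61
byte 2: cd XOR bf = 72
byte 3: b9 XOR de = 67
byte 4: cc XOR a9 = 65
byte 5: 34 XOR 40 = 74
byte 6: 09 XOR 29 = 20
byte 7: cc XOR bf = 73
byte 8: bb XOR de = 65
byte 9: db XOR a9 = 72
byte 10: 36 XOR 40 = 76
byte 11: 4c XOR 29 = 65
byte 12: cd XOR bf = 72
byte 13: fe XOR de = 20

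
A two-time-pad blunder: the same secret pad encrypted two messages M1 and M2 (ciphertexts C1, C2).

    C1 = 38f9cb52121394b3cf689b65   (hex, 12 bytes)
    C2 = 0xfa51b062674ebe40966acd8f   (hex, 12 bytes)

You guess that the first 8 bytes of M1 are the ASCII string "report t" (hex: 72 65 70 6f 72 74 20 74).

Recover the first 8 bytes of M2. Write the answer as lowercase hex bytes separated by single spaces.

b0 cd 0b 5f 07 29 0a 87

First, C1 ⊕ C2 = (M1 ⊕ K) ⊕ (M2 ⊕ K) = M1 ⊕ M2, so the key drops out. Then M2 = (M1 ⊕ M2) ⊕ M1 over the first 8 bytes.
byte 0: (38 XOR fa) XOR 72 = c2 XOR 72 = b0
byte 1: (f9 XOR 51) XOR 65 = a8 XOR 65 = cd
byte 2: (cb XOR b0) XOR 70 = 7b XOR 70 = 0b
byte 3: (52 XOR 62) XOR 6f = 30 XOR 6f = 5f
byte 4: (12 XOR 67) XOR 72 = 75 XOR 72 = 07
byte 5: (13 XOR 4e) XOR 74 = 5d XOR 74 = 29
byte 6: (94 XOR be) XOR 20 = 2a XOR 20 = 0a
byte 7: (b3 XOR 40) XOR 74 = f3 XOR 74 = 87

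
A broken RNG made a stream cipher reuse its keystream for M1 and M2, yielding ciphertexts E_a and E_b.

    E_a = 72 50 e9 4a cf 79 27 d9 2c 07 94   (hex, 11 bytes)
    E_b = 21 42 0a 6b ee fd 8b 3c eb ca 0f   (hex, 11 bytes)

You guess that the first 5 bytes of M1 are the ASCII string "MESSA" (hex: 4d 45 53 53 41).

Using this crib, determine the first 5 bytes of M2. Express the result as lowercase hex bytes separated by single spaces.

1e 57 b0 72 60

First, E_a ⊕ E_b = (M1 ⊕ K) ⊕ (M2 ⊕ K) = M1 ⊕ M2, so the key drops out. Then M2 = (M1 ⊕ M2) ⊕ M1 over the first 5 bytes.
byte 0: (72 xor 21) xor 4d = 53 xor 4d = 1e
byte 1: (50 xor 42) xor 45 = 12 xor 45 = 57
byte 2: (e9 xor 0a) xor 53 = e3 xor 53 = b0
byte 3: (4a xor 6b) xor 53 = 21 xor 53 = 72
byte 4: (cf xor ee) xor 41 = 21 xor 41 = 60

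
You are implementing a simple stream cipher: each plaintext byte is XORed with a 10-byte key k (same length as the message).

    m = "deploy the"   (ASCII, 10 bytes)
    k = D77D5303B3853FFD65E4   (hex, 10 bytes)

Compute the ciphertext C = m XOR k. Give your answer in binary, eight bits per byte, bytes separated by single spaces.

10110011 00011000 00100011 01101111 11011100 11111100 00011111 10001001 00001101 10000001

XOR is its own inverse, so applying the key byte-wise gives the result directly.
byte 0: 01100100 ⊕ 11010111 = 10110011
byte 1: 01100101 ⊕ 01111101 = 00011000
byte 2: 01110000 ⊕ 01010011 = 00100011
byte 3: 01101100 ⊕ 00000011 = 01101111
byte 4: 01101111 ⊕ 10110011 = 11011100
byte 5: 01111001 ⊕ 10000101 = 11111100
byte 6: 00100000 ⊕ 00111111 = 00011111
byte 7: 01110100 ⊕ 11111101 = 10001001
byte 8: 01101000 ⊕ 01100101 = 00001101
byte 9: 01100101 ⊕ 11100100 = 10000001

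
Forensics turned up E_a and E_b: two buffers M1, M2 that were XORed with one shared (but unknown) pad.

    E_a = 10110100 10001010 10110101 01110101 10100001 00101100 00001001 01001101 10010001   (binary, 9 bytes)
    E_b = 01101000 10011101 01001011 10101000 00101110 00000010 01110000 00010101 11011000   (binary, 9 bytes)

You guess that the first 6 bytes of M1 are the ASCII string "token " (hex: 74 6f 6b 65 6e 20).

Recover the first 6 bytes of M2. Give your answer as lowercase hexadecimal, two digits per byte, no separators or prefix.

a87895b8e10e

First, E_a ⊕ E_b = (M1 ⊕ K) ⊕ (M2 ⊕ K) = M1 ⊕ M2, so the key drops out. Then M2 = (M1 ⊕ M2) ⊕ M1 over the first 6 bytes.
byte 0: (b4 ⊕ 68) ⊕ 74 = dc ⊕ 74 = a8
byte 1: (8a ⊕ 9d) ⊕ 6f = 17 ⊕ 6f = 78
byte 2: (b5 ⊕ 4b) ⊕ 6b = fe ⊕ 6b = 95
byte 3: (75 ⊕ a8) ⊕ 65 = dd ⊕ 65 = b8
byte 4: (a1 ⊕ 2e) ⊕ 6e = 8f ⊕ 6e = e1
byte 5: (2c ⊕ 02) ⊕ 20 = 2e ⊕ 20 = 0e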